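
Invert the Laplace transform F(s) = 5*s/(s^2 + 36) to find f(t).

f(t) = 5*cos(6*t)

Since L{cos(6t)} = s/(s^2 + 36), the inverse is cos(6*t), scaled by 5.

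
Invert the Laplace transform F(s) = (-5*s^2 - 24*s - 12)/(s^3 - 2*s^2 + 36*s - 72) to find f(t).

f(t) = -2*exp(2*t) - 5*sin(6*t) - 3*cos(6*t)

Factor the denominator: s^3 - 2*s^2 + 36*s - 72 = (s - 2)*(s^2 + 36).
Partial fraction decomposition gives [-2/(s - 2)] + [-3*s/(s^2 + 36)] + [-30/(s^2 + 36)].
Invert each term: -2/(s - 2) ↔ -2e^(2t); -3·s/(s^2 + 36) ↔ -3cos(6t); -5·6/(s^2 + 36) ↔ -5sin(6t).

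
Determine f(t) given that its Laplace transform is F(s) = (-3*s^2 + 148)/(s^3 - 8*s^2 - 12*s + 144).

f(t) = 4*t*exp(6*t) - 4*exp(6*t) + exp(-4*t)

Factor the denominator: s^3 - 8*s^2 - 12*s + 144 = (s - 6)^2*(s + 4).
Partial fraction decomposition gives [-4/(s - 6)] + [4/(s - 6)^2] + [1/(s + 4)].
Invert each term: -4/(s - 6) ↔ -4e^(6t); 4/(s - 6)^2 ↔ 4t·e^(6t); 1/(s + 4) ↔ e^(-4t).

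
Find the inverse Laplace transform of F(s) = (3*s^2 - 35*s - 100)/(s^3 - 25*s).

Factor the denominator: s^3 - 25*s = s*(s - 5)*(s + 5).
Partial fraction decomposition gives [-4/(s - 5)] + [4/s] + [3/(s + 5)].
Invert each term: -4/(s - 5) ↔ -4e^(5t); 4/(s - 0) ↔ 4e^(0t); 3/(s + 5) ↔ 3e^(-5t).

-4*exp(5*t) + 4 + 3*exp(-5*t)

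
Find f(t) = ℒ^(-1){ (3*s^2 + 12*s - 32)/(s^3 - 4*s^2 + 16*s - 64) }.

Factor the denominator: s^3 - 4*s^2 + 16*s - 64 = (s - 4)*(s^2 + 16).
Partial fraction decomposition gives [2/(s - 4)] + [s/(s^2 + 16)] + [16/(s^2 + 16)].
Invert each term: 2/(s - 4) ↔ 2e^(4t); 1·s/(s^2 + 16) ↔ cos(4t); 4·4/(s^2 + 16) ↔ 4sin(4t).

f(t) = 2*exp(4*t) + 4*sin(4*t) + cos(4*t)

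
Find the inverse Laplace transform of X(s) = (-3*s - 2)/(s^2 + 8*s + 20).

5*exp(-4*t)*sin(2*t) - 3*exp(-4*t)*cos(2*t)

Complete the square in the denominator: s^2 + 8*s + 20 = (s + 4)^2 + 2^2.
Split the numerator to match: -3*s - 2 = -3·(s + 4) + 5·2.
Invert each term: -3·(s + 4)/((s + 4)^2 + 4) ↔ -3e^(-4t)cos(2t); 5·2/((s + 4)^2 + 4) ↔ 5e^(-4t)sin(2t).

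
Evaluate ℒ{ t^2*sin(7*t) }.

L{sin(7t)} = 7/(s^2 + 49).
Then apply L{t^2·g(t)} = (-1)^2 d^2/ds^2[H(s)] with H(s) = 7/(s^2 + 49):
differentiating 2 times and applying the sign gives 14*(3*s^2 - 49)/(s^2 + 49)^3.

14*(3*s^2 - 49)/(s^2 + 49)^3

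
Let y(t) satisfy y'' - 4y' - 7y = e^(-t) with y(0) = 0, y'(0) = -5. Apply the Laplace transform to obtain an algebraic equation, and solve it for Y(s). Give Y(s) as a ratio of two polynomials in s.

Y(s) = (-5*s - 4)/(s^3 - 3*s^2 - 11*s - 7)

Transform both sides with L{·}.
The derivative rules (L{y''} = s^2 Y - s·y(0) - y'(0) and L{y'} = sY - y(0), with y(0) = 0, y'(0) = -5) turn the left side into (s^2 - 4*s - 7)Y - (-5).
The right side is L{e^(-t)} = 1/(s + 1).
So (s^2 - 4*s - 7)Y = 1/(s + 1) + (-5).
Solve for Y(s) and write it as one ratio of polynomials.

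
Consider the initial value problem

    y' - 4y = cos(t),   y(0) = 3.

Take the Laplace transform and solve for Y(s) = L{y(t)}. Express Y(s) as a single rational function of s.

Y(s) = (3*s^2 + s + 3)/(s^3 - 4*s^2 + s - 4)

Transform both sides with L{·}.
The derivative rules (L{y'} = sY - y(0) = sY - 3) turn the left side into (s - 4)Y - (3).
The right side is L{cos(t)} = s/(s^2 + 1).
So (s - 4)Y = s/(s^2 + 1) + (3).
Isolate Y and clear denominators.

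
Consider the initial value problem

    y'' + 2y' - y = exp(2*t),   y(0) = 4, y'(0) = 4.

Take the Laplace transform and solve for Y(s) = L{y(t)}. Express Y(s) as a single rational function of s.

Laplace-transform each side.
With L{y''} = s^2 Y - s·y(0) - y'(0) and L{y'} = sY - y(0), with y(0) = 4, y'(0) = 4: the LHS transforms to (s^2 + 2*s - 1)Y - (4*s + 12).
The right side is L{exp(2*t)} = 1/(s - 2).
So (s^2 + 2*s - 1)Y = 1/(s - 2) + (4*s + 12).
Divide through and combine into a single rational function.

Y(s) = (4*s^2 + 4*s - 23)/(s^3 - 5*s + 2)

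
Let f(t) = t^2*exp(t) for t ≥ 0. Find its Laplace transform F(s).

F(s) = 2/(s - 1)^3

L{e^(t)} = 1/(s - 1).
Then apply L{t^2·g(t)} = (-1)^2 d^2/ds^2[G(s)] with G(s) = 1/(s - 1):
differentiating 2 times and applying the sign gives 2/(s - 1)^3.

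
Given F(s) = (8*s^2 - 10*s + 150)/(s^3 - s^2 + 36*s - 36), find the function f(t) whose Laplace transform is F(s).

Factor the denominator: s^3 - s^2 + 36*s - 36 = (s - 1)*(s^2 + 36).
Partial fraction decomposition gives [4/(s - 1)] + [4*s/(s^2 + 36)] + [-6/(s^2 + 36)].
Invert each term: 4/(s - 1) ↔ 4e^(t); 4·s/(s^2 + 36) ↔ 4cos(6t); -1·6/(s^2 + 36) ↔ -sin(6t).

f(t) = 4*exp(t) - sin(6*t) + 4*cos(6*t)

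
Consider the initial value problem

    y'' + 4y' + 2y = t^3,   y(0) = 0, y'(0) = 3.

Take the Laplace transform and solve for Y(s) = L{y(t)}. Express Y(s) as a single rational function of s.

Take the Laplace transform of both sides.
Using L{y''} = s^2 Y - s·y(0) - y'(0) and L{y'} = sY - y(0), with y(0) = 0, y'(0) = 3, the left side becomes (s^2 + 4*s + 2)Y - (3).
The right side is L{t^3} = 6/s^4.
So (s^2 + 4*s + 2)Y = 6/s^4 + (3).
Divide through and combine into a single rational function.

Y(s) = (3*s^4 + 6)/(s^6 + 4*s^5 + 2*s^4)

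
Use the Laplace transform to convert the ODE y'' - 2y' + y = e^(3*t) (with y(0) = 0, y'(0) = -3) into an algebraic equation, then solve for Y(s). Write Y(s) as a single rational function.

Y(s) = (-3*s + 10)/(s^3 - 5*s^2 + 7*s - 3)

Apply the Laplace transform to the equation.
Using L{y''} = s^2 Y - s·y(0) - y'(0) and L{y'} = sY - y(0), with y(0) = 0, y'(0) = -3, the left side becomes (s^2 - 2*s + 1)Y - (-3).
The right side is L{e^(3*t)} = 1/(s - 3).
So (s^2 - 2*s + 1)Y = 1/(s - 3) + (-3).
Isolate Y and clear denominators.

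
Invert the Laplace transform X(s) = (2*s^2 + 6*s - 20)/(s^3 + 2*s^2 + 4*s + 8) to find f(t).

Factor the denominator: s^3 + 2*s^2 + 4*s + 8 = (s + 2)*(s^2 + 4).
Partial fraction decomposition gives [-3/(s + 2)] + [5*s/(s^2 + 4)] + [-4/(s^2 + 4)].
Invert each term: -3/(s + 2) ↔ -3e^(-2t); 5·s/(s^2 + 4) ↔ 5cos(2t); -2·2/(s^2 + 4) ↔ -2sin(2t).

f(t) = -2*sin(2*t) + 5*cos(2*t) - 3*exp(-2*t)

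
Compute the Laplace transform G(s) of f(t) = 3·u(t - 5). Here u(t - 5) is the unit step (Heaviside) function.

G(s) = 3*exp(-5*s)/s

By the second shifting theorem, L{u(t - c)·g(t - c)} = e^(-cs)·H(s) with c = 5 and H(s) = L{g(t)}.
L{3} = 3/s.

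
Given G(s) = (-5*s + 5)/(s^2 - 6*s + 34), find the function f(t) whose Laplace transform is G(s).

Complete the square in the denominator: s^2 - 6*s + 34 = (s - 3)^2 + 5^2.
Split the numerator to match: -5*s + 5 = -5·(s - 3) - 2·5.
Invert each term: -5·(s - 3)/((s - 3)^2 + 25) ↔ -5e^(3t)cos(5t); -2·5/((s - 3)^2 + 25) ↔ -2e^(3t)sin(5t).

f(t) = -2*exp(3*t)*sin(5*t) - 5*exp(3*t)*cos(5*t)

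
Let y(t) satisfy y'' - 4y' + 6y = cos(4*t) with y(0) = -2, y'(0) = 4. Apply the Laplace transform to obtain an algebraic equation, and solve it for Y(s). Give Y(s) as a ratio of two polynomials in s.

Laplace-transform each side.
With L{y''} = s^2 Y - s·y(0) - y'(0) and L{y'} = sY - y(0), with y(0) = -2, y'(0) = 4: the LHS transforms to (s^2 - 4*s + 6)Y - (-2*s + 12).
The right side is L{cos(4*t)} = s/(s^2 + 16).
So (s^2 - 4*s + 6)Y = s/(s^2 + 16) + (-2*s + 12).
Divide through and combine into a single rational function.

Y(s) = (-2*s^3 + 12*s^2 - 31*s + 192)/(s^4 - 4*s^3 + 22*s^2 - 64*s + 96)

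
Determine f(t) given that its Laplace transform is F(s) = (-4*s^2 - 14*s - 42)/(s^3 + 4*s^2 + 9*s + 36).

f(t) = -2*sin(3*t) - 2*cos(3*t) - 2*exp(-4*t)

Factor the denominator: s^3 + 4*s^2 + 9*s + 36 = (s + 4)*(s^2 + 9).
Partial fraction decomposition gives [-2/(s + 4)] + [-2*s/(s^2 + 9)] + [-6/(s^2 + 9)].
Invert each term: -2/(s + 4) ↔ -2e^(-4t); -2·s/(s^2 + 9) ↔ -2cos(3t); -2·3/(s^2 + 9) ↔ -2sin(3t).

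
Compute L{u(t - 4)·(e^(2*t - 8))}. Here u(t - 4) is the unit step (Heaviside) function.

By the second shifting theorem, L{u(t - c)·g(t - c)} = e^(-cs)·G(s) with c = 4 and G(s) = L{g(t)}.
L{e^(2t)} = 1/(s - 2).

exp(-4*s)/(s - 2)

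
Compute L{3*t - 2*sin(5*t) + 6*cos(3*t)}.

Apply the Laplace transform termwise.
(-2)·[L{sin(5t)} = 5/(s^2 + 25)]; (6)·[L{cos(3t)} = s/(s^2 + 9)]; (3)·[L{t} = 1!/s^2 = 1/s^2].

6*s/(s^2 + 9) - 10/(s^2 + 25) + 3/s^2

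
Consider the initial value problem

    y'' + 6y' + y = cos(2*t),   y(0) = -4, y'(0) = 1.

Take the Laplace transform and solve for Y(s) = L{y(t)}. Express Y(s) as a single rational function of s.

Laplace-transform each side.
The derivative rules (L{y''} = s^2 Y - s·y(0) - y'(0) and L{y'} = sY - y(0), with y(0) = -4, y'(0) = 1) turn the left side into (s^2 + 6*s + 1)Y - (-4*s - 23).
The right side is L{cos(2*t)} = s/(s^2 + 4).
So (s^2 + 6*s + 1)Y = s/(s^2 + 4) + (-4*s - 23).
Isolate Y and clear denominators.

Y(s) = (-4*s^3 - 23*s^2 - 15*s - 92)/(s^4 + 6*s^3 + 5*s^2 + 24*s + 4)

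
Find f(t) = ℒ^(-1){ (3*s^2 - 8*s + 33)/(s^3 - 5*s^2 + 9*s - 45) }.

f(t) = 2*exp(5*t) - sin(3*t) + cos(3*t)

Factor the denominator: s^3 - 5*s^2 + 9*s - 45 = (s - 5)*(s^2 + 9).
Partial fraction decomposition gives [2/(s - 5)] + [s/(s^2 + 9)] + [-3/(s^2 + 9)].
Invert each term: 2/(s - 5) ↔ 2e^(5t); 1·s/(s^2 + 9) ↔ cos(3t); -1·3/(s^2 + 9) ↔ -sin(3t).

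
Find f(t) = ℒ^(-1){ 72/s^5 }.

f(t) = 3*t^4

Since L{t^4} = 4!/s^5 = 24/s^5, the inverse is t^4, scaled by 3.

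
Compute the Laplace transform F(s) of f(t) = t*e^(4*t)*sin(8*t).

L{sin(8t)} = 8/(s^2 + 64).
Multiplying by e^(4t) shifts s → s - 4, so L{e^(4*t)*sin(8*t)} = 8/((s - 4)^2 + 64).
Then apply L{t·g(t)} = -d/ds[G(s)] with G(s) = 8/((s - 4)^2 + 64):
differentiating 1 time and applying the sign gives 16*(s - 4)/(s^2 - 8*s + 80)^2.

F(s) = 16*(s - 4)/(s^2 - 8*s + 80)^2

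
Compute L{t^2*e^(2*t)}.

2/(s - 2)^3

L{e^(2t)} = 1/(s - 2).
Then apply L{t^2·g(t)} = (-1)^2 d^2/ds^2[G(s)] with G(s) = 1/(s - 2):
differentiating 2 times and applying the sign gives 2/(s - 2)^3.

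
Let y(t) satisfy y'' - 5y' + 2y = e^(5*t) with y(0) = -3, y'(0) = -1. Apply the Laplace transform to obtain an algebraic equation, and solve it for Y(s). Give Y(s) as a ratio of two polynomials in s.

Y(s) = (-3*s^2 + 29*s - 69)/(s^3 - 10*s^2 + 27*s - 10)

Transform both sides with L{·}.
With L{y''} = s^2 Y - s·y(0) - y'(0) and L{y'} = sY - y(0), with y(0) = -3, y'(0) = -1: the LHS transforms to (s^2 - 5*s + 2)Y - (-3*s + 14).
The right side is L{e^(5*t)} = 1/(s - 5).
So (s^2 - 5*s + 2)Y = 1/(s - 5) + (-3*s + 14).
Divide through and combine into a single rational function.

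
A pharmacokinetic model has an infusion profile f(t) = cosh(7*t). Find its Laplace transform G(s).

L{cosh(7t)} = s/(s^2 - 49).

G(s) = s/(s^2 - 49)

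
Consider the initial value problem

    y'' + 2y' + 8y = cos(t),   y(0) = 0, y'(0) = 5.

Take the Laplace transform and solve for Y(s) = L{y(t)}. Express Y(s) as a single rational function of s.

Y(s) = (5*s^2 + s + 5)/(s^4 + 2*s^3 + 9*s^2 + 2*s + 8)

Laplace-transform each side.
Using L{y''} = s^2 Y - s·y(0) - y'(0) and L{y'} = sY - y(0), with y(0) = 0, y'(0) = 5, the left side becomes (s^2 + 2*s + 8)Y - (5).
The right side is L{cos(t)} = s/(s^2 + 1).
So (s^2 + 2*s + 8)Y = s/(s^2 + 1) + (5).
Solve for Y(s) and write it as one ratio of polynomials.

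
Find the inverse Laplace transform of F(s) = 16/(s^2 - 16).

Since L{sinh(4t)} = 4/(s^2 - 16), the inverse is sinh(4*t), scaled by 4.

4*sinh(4*t)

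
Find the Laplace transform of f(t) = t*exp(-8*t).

(s + 8)^(-2)

L{t} = 1!/s^2 = 1/s^2.
By the first shifting theorem, multiplying by e^(-8t) replaces s with s + 8.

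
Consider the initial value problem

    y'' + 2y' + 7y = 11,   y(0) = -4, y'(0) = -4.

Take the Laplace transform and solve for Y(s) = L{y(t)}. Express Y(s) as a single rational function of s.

Laplace-transform each side.
The derivative rules (L{y''} = s^2 Y - s·y(0) - y'(0) and L{y'} = sY - y(0), with y(0) = -4, y'(0) = -4) turn the left side into (s^2 + 2*s + 7)Y - (-4*s - 12).
The right side is L{11} = 11/s.
So (s^2 + 2*s + 7)Y = 11/s + (-4*s - 12).
Divide through and combine into a single rational function.

Y(s) = (-4*s^2 - 12*s + 11)/(s^3 + 2*s^2 + 7*s)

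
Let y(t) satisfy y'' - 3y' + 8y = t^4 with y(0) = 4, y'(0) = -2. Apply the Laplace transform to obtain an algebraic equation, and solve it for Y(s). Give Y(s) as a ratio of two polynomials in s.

Laplace-transform each side.
With L{y''} = s^2 Y - s·y(0) - y'(0) and L{y'} = sY - y(0), with y(0) = 4, y'(0) = -2: the LHS transforms to (s^2 - 3*s + 8)Y - (4*s - 14).
The right side is L{t^4} = 24/s^5.
So (s^2 - 3*s + 8)Y = 24/s^5 + (4*s - 14).
Solve for Y(s) and write it as one ratio of polynomials.

Y(s) = (4*s^6 - 14*s^5 + 24)/(s^7 - 3*s^6 + 8*s^5)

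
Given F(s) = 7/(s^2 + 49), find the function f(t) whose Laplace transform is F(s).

f(t) = sin(7*t)

Since L{sin(7t)} = 7/(s^2 + 49), the inverse is sin(7*t).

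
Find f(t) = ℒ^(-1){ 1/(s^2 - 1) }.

f(t) = sinh(t)

Since L{sinh(t)} = 1/(s^2 - 1), the inverse is sinh(t).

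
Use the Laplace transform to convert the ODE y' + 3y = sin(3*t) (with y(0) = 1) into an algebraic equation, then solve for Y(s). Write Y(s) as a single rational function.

Apply the Laplace transform to the equation.
Using L{y'} = sY - y(0) = sY - 1, the left side becomes (s + 3)Y - (1).
The right side is L{sin(3*t)} = 3/(s^2 + 9).
So (s + 3)Y = 3/(s^2 + 9) + (1).
Divide through and combine into a single rational function.

Y(s) = (s^2 + 12)/(s^3 + 3*s^2 + 9*s + 27)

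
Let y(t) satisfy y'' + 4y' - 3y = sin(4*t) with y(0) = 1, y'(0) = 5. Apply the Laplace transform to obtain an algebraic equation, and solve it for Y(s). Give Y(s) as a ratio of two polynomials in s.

Y(s) = (s^3 + 9*s^2 + 16*s + 148)/(s^4 + 4*s^3 + 13*s^2 + 64*s - 48)

Transform both sides with L{·}.
The derivative rules (L{y''} = s^2 Y - s·y(0) - y'(0) and L{y'} = sY - y(0), with y(0) = 1, y'(0) = 5) turn the left side into (s^2 + 4*s - 3)Y - (s + 9).
The right side is L{sin(4*t)} = 4/(s^2 + 16).
So (s^2 + 4*s - 3)Y = 4/(s^2 + 16) + (s + 9).
Isolate Y and clear denominators.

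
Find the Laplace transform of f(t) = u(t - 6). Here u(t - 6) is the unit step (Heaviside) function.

exp(-6*s)/s

By the second shifting theorem, L{u(t - c)·g(t - c)} = e^(-cs)·G(s) with c = 6 and G(s) = L{g(t)}.
L{1} = 1/s.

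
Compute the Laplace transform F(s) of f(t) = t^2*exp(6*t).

F(s) = 2/(s - 6)^3

L{e^(6t)} = 1/(s - 6).
Then apply L{t^2·g(t)} = (-1)^2 d^2/ds^2[G(s)] with G(s) = 1/(s - 6):
differentiating 2 times and applying the sign gives 2/(s - 6)^3.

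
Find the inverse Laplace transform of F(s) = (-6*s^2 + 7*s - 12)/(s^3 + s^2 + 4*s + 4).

4*sin(2*t) - cos(2*t) - 5*exp(-t)

Factor the denominator: s^3 + s^2 + 4*s + 4 = (s + 1)*(s^2 + 4).
Partial fraction decomposition gives [-5/(s + 1)] + [-s/(s^2 + 4)] + [8/(s^2 + 4)].
Invert each term: -5/(s + 1) ↔ -5e^(-t); -1·s/(s^2 + 4) ↔ -cos(2t); 4·2/(s^2 + 4) ↔ 4sin(2t).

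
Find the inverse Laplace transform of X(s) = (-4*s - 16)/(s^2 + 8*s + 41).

Rewrite the denominator: s^2 + 8*s + 41 = (s + 4)^2 + 25.
The form in (s + 4) signals a first-shifting-theorem factor e^(-4t).
Since L{cos(5t)} = s/(s^2 + 25), the inverse is e^(-4*t)*cos(5*t), scaled by -4.

-4*exp(-4*t)*cos(5*t)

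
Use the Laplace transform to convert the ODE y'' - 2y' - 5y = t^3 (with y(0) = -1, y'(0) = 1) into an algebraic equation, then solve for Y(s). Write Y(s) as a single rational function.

Apply the Laplace transform to the equation.
With L{y''} = s^2 Y - s·y(0) - y'(0) and L{y'} = sY - y(0), with y(0) = -1, y'(0) = 1: the LHS transforms to (s^2 - 2*s - 5)Y - (-s + 3).
The right side is L{t^3} = 6/s^4.
So (s^2 - 2*s - 5)Y = 6/s^4 + (-s + 3).
Solve for Y(s) and write it as one ratio of polynomials.

Y(s) = (-s^5 + 3*s^4 + 6)/(s^6 - 2*s^5 - 5*s^4)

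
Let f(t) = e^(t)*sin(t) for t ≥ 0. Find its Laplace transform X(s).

L{sin(t)} = 1/(s^2 + 1).
By the first shifting theorem, multiplying by e^(t) replaces s with s - 1.

X(s) = 1/((s - 1)^2 + 1)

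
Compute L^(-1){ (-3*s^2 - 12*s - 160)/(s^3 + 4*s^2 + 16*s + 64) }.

Factor the denominator: s^3 + 4*s^2 + 16*s + 64 = (s + 4)*(s^2 + 16).
Partial fraction decomposition gives [-5/(s + 4)] + [2*s/(s^2 + 16)] + [-20/(s^2 + 16)].
Invert each term: -5/(s + 4) ↔ -5e^(-4t); 2·s/(s^2 + 16) ↔ 2cos(4t); -5·4/(s^2 + 16) ↔ -5sin(4t).

-5*sin(4*t) + 2*cos(4*t) - 5*exp(-4*t)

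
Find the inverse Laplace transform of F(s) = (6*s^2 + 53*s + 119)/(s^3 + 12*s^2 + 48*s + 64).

Factor the denominator: s^3 + 12*s^2 + 48*s + 64 = (s + 4)^3.
Partial fraction decomposition gives [6/(s + 4)] + [5/(s + 4)^2] + [3/(s + 4)^3].
Invert each term: 6/(s + 4) ↔ 6e^(-4t); 5/(s + 4)^2 ↔ 5t·e^(-4t); 3/(s + 4)^3 ↔ (3/2)t^2·e^(-4t).

3*t^2*exp(-4*t)/2 + 5*t*exp(-4*t) + 6*exp(-4*t)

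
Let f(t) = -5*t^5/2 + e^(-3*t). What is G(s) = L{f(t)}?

G(s) = 1/(s + 3) - 300/s^6

Apply the Laplace transform termwise.
(-5/2)·[L{t^5} = 5!/s^6 = 120/s^6]; L{e^(-3t)} = 1/(s + 3).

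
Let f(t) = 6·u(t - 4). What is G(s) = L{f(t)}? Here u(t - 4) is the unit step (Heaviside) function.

By the second shifting theorem, L{u(t - c)·g(t - c)} = e^(-cs)·H(s) with c = 4 and H(s) = L{g(t)}.
L{6} = 6/s.

G(s) = 6*exp(-4*s)/s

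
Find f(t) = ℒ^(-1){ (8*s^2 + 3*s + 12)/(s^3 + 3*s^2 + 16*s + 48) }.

f(t) = -3*sin(4*t) + 5*cos(4*t) + 3*exp(-3*t)

Factor the denominator: s^3 + 3*s^2 + 16*s + 48 = (s + 3)*(s^2 + 16).
Partial fraction decomposition gives [3/(s + 3)] + [5*s/(s^2 + 16)] + [-12/(s^2 + 16)].
Invert each term: 3/(s + 3) ↔ 3e^(-3t); 5·s/(s^2 + 16) ↔ 5cos(4t); -3·4/(s^2 + 16) ↔ -3sin(4t).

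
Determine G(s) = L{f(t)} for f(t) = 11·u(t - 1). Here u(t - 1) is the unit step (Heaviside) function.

G(s) = 11*exp(-s)/s

By the second shifting theorem, L{u(t - c)·g(t - c)} = e^(-cs)·H(s) with c = 1 and H(s) = L{g(t)}.
L{11} = 11/s.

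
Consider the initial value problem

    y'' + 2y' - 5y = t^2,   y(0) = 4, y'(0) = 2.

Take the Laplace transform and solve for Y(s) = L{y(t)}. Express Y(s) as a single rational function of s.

Y(s) = (4*s^4 + 10*s^3 + 2)/(s^5 + 2*s^4 - 5*s^3)

Apply the Laplace transform to the equation.
With L{y''} = s^2 Y - s·y(0) - y'(0) and L{y'} = sY - y(0), with y(0) = 4, y'(0) = 2: the LHS transforms to (s^2 + 2*s - 5)Y - (4*s + 10).
The right side is L{t^2} = 2/s^3.
So (s^2 + 2*s - 5)Y = 2/s^3 + (4*s + 10).
Divide through and combine into a single rational function.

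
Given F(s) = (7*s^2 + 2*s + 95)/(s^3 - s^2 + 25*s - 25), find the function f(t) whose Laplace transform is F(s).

f(t) = 4*exp(t) + sin(5*t) + 3*cos(5*t)

Factor the denominator: s^3 - s^2 + 25*s - 25 = (s - 1)*(s^2 + 25).
Partial fraction decomposition gives [4/(s - 1)] + [3*s/(s^2 + 25)] + [5/(s^2 + 25)].
Invert each term: 4/(s - 1) ↔ 4e^(t); 3·s/(s^2 + 25) ↔ 3cos(5t); 1·5/(s^2 + 25) ↔ sin(5t).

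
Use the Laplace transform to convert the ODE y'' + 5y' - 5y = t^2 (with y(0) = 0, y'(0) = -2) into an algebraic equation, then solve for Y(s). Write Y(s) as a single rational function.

Y(s) = (-2*s^3 + 2)/(s^5 + 5*s^4 - 5*s^3)

Apply the Laplace transform to the equation.
Using L{y''} = s^2 Y - s·y(0) - y'(0) and L{y'} = sY - y(0), with y(0) = 0, y'(0) = -2, the left side becomes (s^2 + 5*s - 5)Y - (-2).
The right side is L{t^2} = 2/s^3.
So (s^2 + 5*s - 5)Y = 2/s^3 + (-2).
Solve for Y(s) and write it as one ratio of polynomials.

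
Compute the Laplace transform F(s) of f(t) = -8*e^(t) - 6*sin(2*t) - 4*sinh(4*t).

The transform is linear, so treat each term independently.
(-4)·[L{sinh(4t)} = 4/(s^2 - 16)]; (-8)·[L{e^(t)} = 1/(s - 1)]; (-6)·[L{sin(2t)} = 2/(s^2 + 4)].

F(s) = -12/(s^2 + 4) - 16/(s^2 - 16) - 8/(s - 1)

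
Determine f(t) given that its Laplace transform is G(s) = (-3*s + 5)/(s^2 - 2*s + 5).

Complete the square in the denominator: s^2 - 2*s + 5 = (s - 1)^2 + 2^2.
Split the numerator to match: -3*s + 5 = -3·(s - 1) + 1·2.
Invert each term: -3·(s - 1)/((s - 1)^2 + 4) ↔ -3e^(t)cos(2t); 1·2/((s - 1)^2 + 4) ↔ e^(t)sin(2t).

f(t) = exp(t)*sin(2*t) - 3*exp(t)*cos(2*t)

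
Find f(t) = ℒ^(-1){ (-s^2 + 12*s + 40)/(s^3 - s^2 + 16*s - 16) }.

f(t) = 3*exp(t) + 2*sin(4*t) - 4*cos(4*t)

Factor the denominator: s^3 - s^2 + 16*s - 16 = (s - 1)*(s^2 + 16).
Partial fraction decomposition gives [3/(s - 1)] + [-4*s/(s^2 + 16)] + [8/(s^2 + 16)].
Invert each term: 3/(s - 1) ↔ 3e^(t); -4·s/(s^2 + 16) ↔ -4cos(4t); 2·4/(s^2 + 16) ↔ 2sin(4t).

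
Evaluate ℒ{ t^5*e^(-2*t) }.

L{t^5} = 5!/s^6 = 120/s^6.
By the first shifting theorem, multiplying by e^(-2t) replaces s with s + 2.

120/(s + 2)^6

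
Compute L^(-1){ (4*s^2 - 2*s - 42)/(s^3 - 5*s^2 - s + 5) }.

2*exp(5*t) + 5*exp(t) - 3*exp(-t)

Factor the denominator: s^3 - 5*s^2 - s + 5 = (s - 5)*(s - 1)*(s + 1).
Partial fraction decomposition gives [2/(s - 5)] + [-3/(s + 1)] + [5/(s - 1)].
Invert each term: 2/(s - 5) ↔ 2e^(5t); -3/(s + 1) ↔ -3e^(-t); 5/(s - 1) ↔ 5e^(t).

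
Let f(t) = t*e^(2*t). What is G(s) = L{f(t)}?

L{e^(2t)} = 1/(s - 2).
Then apply L{t·g(t)} = -d/ds[H(s)] with H(s) = 1/(s - 2):
differentiating 1 time and applying the sign gives (s - 2)^(-2).

G(s) = (s - 2)^(-2)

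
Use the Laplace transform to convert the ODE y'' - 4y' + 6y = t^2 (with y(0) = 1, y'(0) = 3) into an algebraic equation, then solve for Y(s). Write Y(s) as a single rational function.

Apply the Laplace transform to the equation.
With L{y''} = s^2 Y - s·y(0) - y'(0) and L{y'} = sY - y(0), with y(0) = 1, y'(0) = 3: the LHS transforms to (s^2 - 4*s + 6)Y - (s - 1).
The right side is L{t^2} = 2/s^3.
So (s^2 - 4*s + 6)Y = 2/s^3 + (s - 1).
Solve for Y(s) and write it as one ratio of polynomials.

Y(s) = (s^4 - s^3 + 2)/(s^5 - 4*s^4 + 6*s^3)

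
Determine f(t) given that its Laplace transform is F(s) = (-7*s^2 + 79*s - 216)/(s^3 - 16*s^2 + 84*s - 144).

Factor the denominator: s^3 - 16*s^2 + 84*s - 144 = (s - 6)^2*(s - 4).
Partial fraction decomposition gives [-4/(s - 6)] + [3/(s - 6)^2] + [-3/(s - 4)].
Invert each term: -4/(s - 6) ↔ -4e^(6t); 3/(s - 6)^2 ↔ 3t·e^(6t); -3/(s - 4) ↔ -3e^(4t).

f(t) = 3*t*exp(6*t) - 4*exp(6*t) - 3*exp(4*t)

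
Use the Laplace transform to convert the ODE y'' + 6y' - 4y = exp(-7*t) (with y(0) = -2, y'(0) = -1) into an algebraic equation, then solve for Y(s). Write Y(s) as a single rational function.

Laplace-transform each side.
Using L{y''} = s^2 Y - s·y(0) - y'(0) and L{y'} = sY - y(0), with y(0) = -2, y'(0) = -1, the left side becomes (s^2 + 6*s - 4)Y - (-2*s - 13).
The right side is L{exp(-7*t)} = 1/(s + 7).
So (s^2 + 6*s - 4)Y = 1/(s + 7) + (-2*s - 13).
Isolate Y and clear denominators.

Y(s) = (-2*s^2 - 27*s - 90)/(s^3 + 13*s^2 + 38*s - 28)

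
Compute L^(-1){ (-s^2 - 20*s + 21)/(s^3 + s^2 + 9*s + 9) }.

Factor the denominator: s^3 + s^2 + 9*s + 9 = (s + 1)*(s^2 + 9).
Partial fraction decomposition gives [4/(s + 1)] + [-5*s/(s^2 + 9)] + [-15/(s^2 + 9)].
Invert each term: 4/(s + 1) ↔ 4e^(-t); -5·s/(s^2 + 9) ↔ -5cos(3t); -5·3/(s^2 + 9) ↔ -5sin(3t).

-5*sin(3*t) - 5*cos(3*t) + 4*exp(-t)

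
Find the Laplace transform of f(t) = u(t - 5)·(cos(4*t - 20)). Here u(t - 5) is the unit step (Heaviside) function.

s*exp(-5*s)/(s^2 + 16)

By the second shifting theorem, L{u(t - c)·g(t - c)} = e^(-cs)·G(s) with c = 5 and G(s) = L{g(t)}.
L{cos(4t)} = s/(s^2 + 16).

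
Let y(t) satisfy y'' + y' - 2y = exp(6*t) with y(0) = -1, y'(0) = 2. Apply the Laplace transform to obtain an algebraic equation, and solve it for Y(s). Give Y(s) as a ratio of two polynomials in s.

Take the Laplace transform of both sides.
With L{y''} = s^2 Y - s·y(0) - y'(0) and L{y'} = sY - y(0), with y(0) = -1, y'(0) = 2: the LHS transforms to (s^2 + s - 2)Y - (-s + 1).
The right side is L{exp(6*t)} = 1/(s - 6).
So (s^2 + s - 2)Y = 1/(s - 6) + (-s + 1).
Divide through and combine into a single rational function.

Y(s) = (-s^2 + 7*s - 5)/(s^3 - 5*s^2 - 8*s + 12)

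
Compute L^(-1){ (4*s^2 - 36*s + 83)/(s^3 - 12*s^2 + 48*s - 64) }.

3*t^2*exp(4*t)/2 - 4*t*exp(4*t) + 4*exp(4*t)

Factor the denominator: s^3 - 12*s^2 + 48*s - 64 = (s - 4)^3.
Partial fraction decomposition gives [4/(s - 4)] + [-4/(s - 4)^2] + [3/(s - 4)^3].
Invert each term: 4/(s - 4) ↔ 4e^(4t); -4/(s - 4)^2 ↔ -4t·e^(4t); 3/(s - 4)^3 ↔ (3/2)t^2·e^(4t).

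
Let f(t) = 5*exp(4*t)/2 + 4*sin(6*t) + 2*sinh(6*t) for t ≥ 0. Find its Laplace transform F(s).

Apply the Laplace transform termwise.
(4)·[L{sin(6t)} = 6/(s^2 + 36)]; (2)·[L{sinh(6t)} = 6/(s^2 - 36)]; (5/2)·[L{e^(4t)} = 1/(s - 4)].

F(s) = 24/(s^2 + 36) + 12/(s^2 - 36) + 5/(2*(s - 4))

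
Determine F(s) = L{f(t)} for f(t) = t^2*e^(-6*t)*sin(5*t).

F(s) = 10*(3*s^2 + 36*s + 83)/(s^2 + 12*s + 61)^3

L{sin(5t)} = 5/(s^2 + 25).
Multiplying by e^(-6t) shifts s → s + 6, so L{e^(-6*t)*sin(5*t)} = 5/((s + 6)^2 + 25).
Then apply L{t^2·g(t)} = (-1)^2 d^2/ds^2[G(s)] with G(s) = 5/((s + 6)^2 + 25):
differentiating 2 times and applying the sign gives 10*(3*s^2 + 36*s + 83)/(s^2 + 12*s + 61)^3.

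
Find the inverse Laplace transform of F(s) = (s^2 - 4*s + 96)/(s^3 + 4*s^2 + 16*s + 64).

Factor the denominator: s^3 + 4*s^2 + 16*s + 64 = (s + 4)*(s^2 + 16).
Partial fraction decomposition gives [4/(s + 4)] + [-3*s/(s^2 + 16)] + [8/(s^2 + 16)].
Invert each term: 4/(s + 4) ↔ 4e^(-4t); -3·s/(s^2 + 16) ↔ -3cos(4t); 2·4/(s^2 + 16) ↔ 2sin(4t).

2*sin(4*t) - 3*cos(4*t) + 4*exp(-4*t)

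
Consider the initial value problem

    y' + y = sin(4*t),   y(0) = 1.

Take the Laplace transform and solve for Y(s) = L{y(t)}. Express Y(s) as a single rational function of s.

Apply the Laplace transform to the equation.
Using L{y'} = sY - y(0) = sY - 1, the left side becomes (s + 1)Y - (1).
The right side is L{sin(4*t)} = 4/(s^2 + 16).
So (s + 1)Y = 4/(s^2 + 16) + (1).
Divide through and combine into a single rational function.

Y(s) = (s^2 + 20)/(s^3 + s^2 + 16*s + 16)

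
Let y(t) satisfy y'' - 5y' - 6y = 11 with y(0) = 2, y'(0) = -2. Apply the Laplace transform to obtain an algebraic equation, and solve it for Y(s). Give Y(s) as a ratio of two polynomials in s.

Y(s) = (2*s^2 - 12*s + 11)/(s^3 - 5*s^2 - 6*s)

Apply the Laplace transform to the equation.
The derivative rules (L{y''} = s^2 Y - s·y(0) - y'(0) and L{y'} = sY - y(0), with y(0) = 2, y'(0) = -2) turn the left side into (s^2 - 5*s - 6)Y - (2*s - 12).
The right side is L{11} = 11/s.
So (s^2 - 5*s - 6)Y = 11/s + (2*s - 12).
Divide through and combine into a single rational function.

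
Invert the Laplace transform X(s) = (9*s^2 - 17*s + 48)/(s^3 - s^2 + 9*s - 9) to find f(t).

Factor the denominator: s^3 - s^2 + 9*s - 9 = (s - 1)*(s^2 + 9).
Partial fraction decomposition gives [4/(s - 1)] + [5*s/(s^2 + 9)] + [-12/(s^2 + 9)].
Invert each term: 4/(s - 1) ↔ 4e^(t); 5·s/(s^2 + 9) ↔ 5cos(3t); -4·3/(s^2 + 9) ↔ -4sin(3t).

f(t) = 4*exp(t) - 4*sin(3*t) + 5*cos(3*t)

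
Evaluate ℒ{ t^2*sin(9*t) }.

L{sin(9t)} = 9/(s^2 + 81).
Then apply L{t^2·g(t)} = (-1)^2 d^2/ds^2[G(s)] with G(s) = 9/(s^2 + 81):
differentiating 2 times and applying the sign gives 54*(s^2 - 27)/(s^2 + 81)^3.

54*(s^2 - 27)/(s^2 + 81)^3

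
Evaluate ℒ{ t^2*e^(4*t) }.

L{e^(4t)} = 1/(s - 4).
Then apply L{t^2·g(t)} = (-1)^2 d^2/ds^2[H(s)] with H(s) = 1/(s - 4):
differentiating 2 times and applying the sign gives 2/(s - 4)^3.

2/(s - 4)^3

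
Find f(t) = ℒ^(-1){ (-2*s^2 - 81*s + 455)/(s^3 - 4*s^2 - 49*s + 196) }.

Factor the denominator: s^3 - 4*s^2 - 49*s + 196 = (s - 7)*(s - 4)*(s + 7).
Partial fraction decomposition gives [6/(s + 7)] + [-5/(s - 7)] + [-3/(s - 4)].
Invert each term: 6/(s + 7) ↔ 6e^(-7t); -5/(s - 7) ↔ -5e^(7t); -3/(s - 4) ↔ -3e^(4t).

f(t) = -5*exp(7*t) - 3*exp(4*t) + 6*exp(-7*t)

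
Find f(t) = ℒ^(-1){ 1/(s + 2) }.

Since L{e^(-2t)} = 1/(s + 2), the inverse is exp(-2*t).

f(t) = exp(-2*t)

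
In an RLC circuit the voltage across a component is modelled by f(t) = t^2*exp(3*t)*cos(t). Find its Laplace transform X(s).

X(s) = 2*(s - 3)*(s^2 - 6*s + 6)/(s^2 - 6*s + 10)^3

L{cos(t)} = s/(s^2 + 1).
Multiplying by e^(3t) shifts s → s - 3, so L{exp(3*t)*cos(t)} = (s - 3)/((s - 3)^2 + 1).
Then apply L{t^2·g(t)} = (-1)^2 d^2/ds^2[G(s)] with G(s) = (s - 3)/((s - 3)^2 + 1):
differentiating 2 times and applying the sign gives 2*(s - 3)*(s^2 - 6*s + 6)/(s^2 - 6*s + 10)^3.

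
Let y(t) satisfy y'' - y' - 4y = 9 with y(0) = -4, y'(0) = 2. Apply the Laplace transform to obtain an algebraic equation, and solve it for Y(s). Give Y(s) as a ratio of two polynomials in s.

Apply the Laplace transform to the equation.
The derivative rules (L{y''} = s^2 Y - s·y(0) - y'(0) and L{y'} = sY - y(0), with y(0) = -4, y'(0) = 2) turn the left side into (s^2 - s - 4)Y - (-4*s + 6).
The right side is L{9} = 9/s.
So (s^2 - s - 4)Y = 9/s + (-4*s + 6).
Divide through and combine into a single rational function.

Y(s) = (-4*s^2 + 6*s + 9)/(s^3 - s^2 - 4*s)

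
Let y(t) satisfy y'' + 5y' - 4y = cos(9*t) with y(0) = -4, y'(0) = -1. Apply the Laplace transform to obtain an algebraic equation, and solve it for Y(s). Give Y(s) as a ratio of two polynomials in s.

Take the Laplace transform of both sides.
With L{y''} = s^2 Y - s·y(0) - y'(0) and L{y'} = sY - y(0), with y(0) = -4, y'(0) = -1: the LHS transforms to (s^2 + 5*s - 4)Y - (-4*s - 21).
The right side is L{cos(9*t)} = s/(s^2 + 81).
So (s^2 + 5*s - 4)Y = s/(s^2 + 81) + (-4*s - 21).
Isolate Y and clear denominators.

Y(s) = (-4*s^3 - 21*s^2 - 323*s - 1701)/(s^4 + 5*s^3 + 77*s^2 + 405*s - 324)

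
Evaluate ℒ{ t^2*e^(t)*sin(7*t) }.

L{sin(7t)} = 7/(s^2 + 49).
Multiplying by e^(t) shifts s → s - 1, so L{e^(t)*sin(7*t)} = 7/((s - 1)^2 + 49).
Then apply L{t^2·g(t)} = (-1)^2 d^2/ds^2[G(s)] with G(s) = 7/((s - 1)^2 + 49):
differentiating 2 times and applying the sign gives 14*(3*s^2 - 6*s - 46)/(s^2 - 2*s + 50)^3.

14*(3*s^2 - 6*s - 46)/(s^2 - 2*s + 50)^3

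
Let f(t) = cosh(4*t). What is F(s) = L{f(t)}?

L{cosh(4t)} = s/(s^2 - 16).

F(s) = s/(s^2 - 16)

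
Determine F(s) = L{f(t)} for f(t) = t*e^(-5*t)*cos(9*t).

L{cos(9t)} = s/(s^2 + 81).
Multiplying by e^(-5t) shifts s → s + 5, so L{e^(-5*t)*cos(9*t)} = (s + 5)/((s + 5)^2 + 81).
Then apply L{t·g(t)} = -d/ds[G(s)] with G(s) = (s + 5)/((s + 5)^2 + 81):
differentiating 1 time and applying the sign gives (s - 4)*(s + 14)/(s^2 + 10*s + 106)^2.

F(s) = (s - 4)*(s + 14)/(s^2 + 10*s + 106)^2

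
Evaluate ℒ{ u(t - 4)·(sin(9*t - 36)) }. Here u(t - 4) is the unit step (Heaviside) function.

By the second shifting theorem, L{u(t - c)·g(t - c)} = e^(-cs)·G(s) with c = 4 and G(s) = L{g(t)}.
L{sin(9t)} = 9/(s^2 + 81).

9*exp(-4*s)/(s^2 + 81)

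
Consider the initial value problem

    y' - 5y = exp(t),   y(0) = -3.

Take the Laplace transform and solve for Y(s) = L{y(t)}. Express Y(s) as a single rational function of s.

Y(s) = (-3*s + 4)/(s^2 - 6*s + 5)

Apply the Laplace transform to the equation.
The derivative rules (L{y'} = sY - y(0) = sY - (-3)) turn the left side into (s - 5)Y - (-3).
The right side is L{exp(t)} = 1/(s - 1).
So (s - 5)Y = 1/(s - 1) + (-3).
Isolate Y and clear denominators.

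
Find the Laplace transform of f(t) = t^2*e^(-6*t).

L{e^(-6t)} = 1/(s + 6).
Then apply L{t^2·g(t)} = (-1)^2 d^2/ds^2[G(s)] with G(s) = 1/(s + 6):
differentiating 2 times and applying the sign gives 2/(s + 6)^3.

2/(s + 6)^3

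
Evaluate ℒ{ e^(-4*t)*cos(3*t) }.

L{cos(3t)} = s/(s^2 + 9).
By the first shifting theorem, multiplying by e^(-4t) replaces s with s + 4.

(s + 4)/((s + 4)^2 + 9)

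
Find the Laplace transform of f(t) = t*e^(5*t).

(s - 5)^(-2)

L{e^(5t)} = 1/(s - 5).
Then apply L{t·g(t)} = -d/ds[G(s)] with G(s) = 1/(s - 5):
differentiating 1 time and applying the sign gives (s - 5)^(-2).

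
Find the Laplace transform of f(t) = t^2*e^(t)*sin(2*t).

L{sin(2t)} = 2/(s^2 + 4).
Multiplying by e^(t) shifts s → s - 1, so L{e^(t)*sin(2*t)} = 2/((s - 1)^2 + 4).
Then apply L{t^2·g(t)} = (-1)^2 d^2/ds^2[H(s)] with H(s) = 2/((s - 1)^2 + 4):
differentiating 2 times and applying the sign gives 4*(3*s^2 - 6*s - 1)/(s^2 - 2*s + 5)^3.

4*(3*s^2 - 6*s - 1)/(s^2 - 2*s + 5)^3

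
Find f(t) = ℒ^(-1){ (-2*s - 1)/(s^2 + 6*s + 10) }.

Complete the square in the denominator: s^2 + 6*s + 10 = (s + 3)^2 + 1^2.
Split the numerator to match: -2*s - 1 = -2·(s + 3) + 5·1.
Invert each term: -2·(s + 3)/((s + 3)^2 + 1) ↔ -2e^(-3t)cos(t); 5·1/((s + 3)^2 + 1) ↔ 5e^(-3t)sin(t).

f(t) = 5*exp(-3*t)*sin(t) - 2*exp(-3*t)*cos(t)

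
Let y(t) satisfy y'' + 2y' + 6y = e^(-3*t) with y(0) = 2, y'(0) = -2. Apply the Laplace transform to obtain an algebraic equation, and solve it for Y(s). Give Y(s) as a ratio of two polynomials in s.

Transform both sides with L{·}.
The derivative rules (L{y''} = s^2 Y - s·y(0) - y'(0) and L{y'} = sY - y(0), with y(0) = 2, y'(0) = -2) turn the left side into (s^2 + 2*s + 6)Y - (2*s + 2).
The right side is L{e^(-3*t)} = 1/(s + 3).
So (s^2 + 2*s + 6)Y = 1/(s + 3) + (2*s + 2).
Solve for Y(s) and write it as one ratio of polynomials.

Y(s) = (2*s^2 + 8*s + 7)/(s^3 + 5*s^2 + 12*s + 18)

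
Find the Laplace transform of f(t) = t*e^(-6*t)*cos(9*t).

L{cos(9t)} = s/(s^2 + 81).
Multiplying by e^(-6t) shifts s → s + 6, so L{e^(-6*t)*cos(9*t)} = (s + 6)/((s + 6)^2 + 81).
Then apply L{t·g(t)} = -d/ds[G(s)] with G(s) = (s + 6)/((s + 6)^2 + 81):
differentiating 1 time and applying the sign gives (s - 3)*(s + 15)/(s^2 + 12*s + 117)^2.

(s - 3)*(s + 15)/(s^2 + 12*s + 117)^2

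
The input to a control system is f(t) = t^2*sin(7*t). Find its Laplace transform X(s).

X(s) = 14*(3*s^2 - 49)/(s^2 + 49)^3

L{sin(7t)} = 7/(s^2 + 49).
Then apply L{t^2·g(t)} = (-1)^2 d^2/ds^2[G(s)] with G(s) = 7/(s^2 + 49):
differentiating 2 times and applying the sign gives 14*(3*s^2 - 49)/(s^2 + 49)^3.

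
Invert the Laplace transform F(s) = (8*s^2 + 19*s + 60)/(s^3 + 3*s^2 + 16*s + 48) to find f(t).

f(t) = sin(4*t) + 5*cos(4*t) + 3*exp(-3*t)

Factor the denominator: s^3 + 3*s^2 + 16*s + 48 = (s + 3)*(s^2 + 16).
Partial fraction decomposition gives [3/(s + 3)] + [5*s/(s^2 + 16)] + [4/(s^2 + 16)].
Invert each term: 3/(s + 3) ↔ 3e^(-3t); 5·s/(s^2 + 16) ↔ 5cos(4t); 1·4/(s^2 + 16) ↔ sin(4t).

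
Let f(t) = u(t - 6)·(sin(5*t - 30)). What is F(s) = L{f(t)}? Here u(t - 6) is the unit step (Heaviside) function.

F(s) = 5*exp(-6*s)/(s^2 + 25)

By the second shifting theorem, L{u(t - c)·g(t - c)} = e^(-cs)·G(s) with c = 6 and G(s) = L{g(t)}.
L{sin(5t)} = 5/(s^2 + 25).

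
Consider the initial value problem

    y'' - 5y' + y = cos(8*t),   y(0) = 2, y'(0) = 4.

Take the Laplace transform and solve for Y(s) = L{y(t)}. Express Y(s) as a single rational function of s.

Y(s) = (2*s^3 - 6*s^2 + 129*s - 384)/(s^4 - 5*s^3 + 65*s^2 - 320*s + 64)

Take the Laplace transform of both sides.
The derivative rules (L{y''} = s^2 Y - s·y(0) - y'(0) and L{y'} = sY - y(0), with y(0) = 2, y'(0) = 4) turn the left side into (s^2 - 5*s + 1)Y - (2*s - 6).
The right side is L{cos(8*t)} = s/(s^2 + 64).
So (s^2 - 5*s + 1)Y = s/(s^2 + 64) + (2*s - 6).
Solve for Y(s) and write it as one ratio of polynomials.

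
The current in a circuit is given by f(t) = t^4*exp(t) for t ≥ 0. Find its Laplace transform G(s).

L{t^4} = 4!/s^5 = 24/s^5.
By the first shifting theorem, multiplying by e^(t) replaces s with s - 1.

G(s) = 24/(s - 1)^5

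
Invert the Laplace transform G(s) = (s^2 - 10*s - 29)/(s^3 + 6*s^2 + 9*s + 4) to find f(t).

f(t) = -6*t*exp(-t) - 2*exp(-t) + 3*exp(-4*t)

Factor the denominator: s^3 + 6*s^2 + 9*s + 4 = (s + 1)^2*(s + 4).
Partial fraction decomposition gives [-2/(s + 1)] + [-6/(s + 1)^2] + [3/(s + 4)].
Invert each term: -2/(s + 1) ↔ -2e^(-t); -6/(s + 1)^2 ↔ -6t·e^(-t); 3/(s + 4) ↔ 3e^(-4t).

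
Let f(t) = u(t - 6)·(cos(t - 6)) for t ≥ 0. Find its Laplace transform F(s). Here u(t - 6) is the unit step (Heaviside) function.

F(s) = s*exp(-6*s)/(s^2 + 1)

By the second shifting theorem, L{u(t - c)·g(t - c)} = e^(-cs)·G(s) with c = 6 and G(s) = L{g(t)}.
L{cos(t)} = s/(s^2 + 1).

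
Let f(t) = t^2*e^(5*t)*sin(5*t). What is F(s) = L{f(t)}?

L{sin(5t)} = 5/(s^2 + 25).
Multiplying by e^(5t) shifts s → s - 5, so L{e^(5*t)*sin(5*t)} = 5/((s - 5)^2 + 25).
Then apply L{t^2·g(t)} = (-1)^2 d^2/ds^2[G(s)] with G(s) = 5/((s - 5)^2 + 25):
differentiating 2 times and applying the sign gives 10*(3*s^2 - 30*s + 50)/(s^2 - 10*s + 50)^3.

F(s) = 10*(3*s^2 - 30*s + 50)/(s^2 - 10*s + 50)^3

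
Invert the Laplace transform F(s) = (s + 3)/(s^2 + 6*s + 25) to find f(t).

Rewrite the denominator: s^2 + 6*s + 25 = (s + 3)^2 + 16.
The form in (s + 3) signals a first-shifting-theorem factor e^(-3t).
Since L{cos(4t)} = s/(s^2 + 16), the inverse is exp(-3*t)*cos(4*t).

f(t) = exp(-3*t)*cos(4*t)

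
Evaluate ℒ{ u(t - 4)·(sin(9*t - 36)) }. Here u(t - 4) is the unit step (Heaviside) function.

By the second shifting theorem, L{u(t - c)·g(t - c)} = e^(-cs)·H(s) with c = 4 and H(s) = L{g(t)}.
L{sin(9t)} = 9/(s^2 + 81).

9*exp(-4*s)/(s^2 + 81)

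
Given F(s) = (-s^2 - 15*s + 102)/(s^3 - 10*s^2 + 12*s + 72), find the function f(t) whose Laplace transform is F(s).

f(t) = -3*t*exp(6*t) - 3*exp(6*t) + 2*exp(-2*t)

Factor the denominator: s^3 - 10*s^2 + 12*s + 72 = (s - 6)^2*(s + 2).
Partial fraction decomposition gives [-3/(s - 6)] + [-3/(s - 6)^2] + [2/(s + 2)].
Invert each term: -3/(s - 6) ↔ -3e^(6t); -3/(s - 6)^2 ↔ -3t·e^(6t); 2/(s + 2) ↔ 2e^(-2t).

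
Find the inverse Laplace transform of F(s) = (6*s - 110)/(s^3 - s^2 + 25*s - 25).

-4*exp(t) + 2*sin(5*t) + 4*cos(5*t)

Factor the denominator: s^3 - s^2 + 25*s - 25 = (s - 1)*(s^2 + 25).
Partial fraction decomposition gives [-4/(s - 1)] + [4*s/(s^2 + 25)] + [10/(s^2 + 25)].
Invert each term: -4/(s - 1) ↔ -4e^(t); 4·s/(s^2 + 25) ↔ 4cos(5t); 2·5/(s^2 + 25) ↔ 2sin(5t).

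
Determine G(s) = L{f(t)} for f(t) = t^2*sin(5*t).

G(s) = 10*(3*s^2 - 25)/(s^2 + 25)^3

L{sin(5t)} = 5/(s^2 + 25).
Then apply L{t^2·g(t)} = (-1)^2 d^2/ds^2[H(s)] with H(s) = 5/(s^2 + 25):
differentiating 2 times and applying the sign gives 10*(3*s^2 - 25)/(s^2 + 25)^3.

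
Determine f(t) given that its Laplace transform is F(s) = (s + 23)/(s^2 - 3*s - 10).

f(t) = 4*exp(5*t) - 3*exp(-2*t)

Factor the denominator: s^2 - 3*s - 10 = (s - 5)*(s + 2).
Partial fraction decomposition gives [4/(s - 5)] + [-3/(s + 2)].
Invert each term: 4/(s - 5) ↔ 4e^(5t); -3/(s + 2) ↔ -3e^(-2t).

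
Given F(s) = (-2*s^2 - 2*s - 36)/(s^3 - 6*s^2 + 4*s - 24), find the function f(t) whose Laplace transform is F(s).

Factor the denominator: s^3 - 6*s^2 + 4*s - 24 = (s - 6)*(s^2 + 4).
Partial fraction decomposition gives [-3/(s - 6)] + [s/(s^2 + 4)] + [4/(s^2 + 4)].
Invert each term: -3/(s - 6) ↔ -3e^(6t); 1·s/(s^2 + 4) ↔ cos(2t); 2·2/(s^2 + 4) ↔ 2sin(2t).

f(t) = -3*exp(6*t) + 2*sin(2*t) + cos(2*t)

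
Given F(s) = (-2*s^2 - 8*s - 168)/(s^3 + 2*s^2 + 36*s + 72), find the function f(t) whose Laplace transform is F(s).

Factor the denominator: s^3 + 2*s^2 + 36*s + 72 = (s + 2)*(s^2 + 36).
Partial fraction decomposition gives [-4/(s + 2)] + [2*s/(s^2 + 36)] + [-12/(s^2 + 36)].
Invert each term: -4/(s + 2) ↔ -4e^(-2t); 2·s/(s^2 + 36) ↔ 2cos(6t); -2·6/(s^2 + 36) ↔ -2sin(6t).

f(t) = -2*sin(6*t) + 2*cos(6*t) - 4*exp(-2*t)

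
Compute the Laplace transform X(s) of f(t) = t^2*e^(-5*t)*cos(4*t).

X(s) = 2*(s + 5)*(s^2 + 10*s - 23)/(s^2 + 10*s + 41)^3

L{cos(4t)} = s/(s^2 + 16).
Multiplying by e^(-5t) shifts s → s + 5, so L{e^(-5*t)*cos(4*t)} = (s + 5)/((s + 5)^2 + 16).
Then apply L{t^2·g(t)} = (-1)^2 d^2/ds^2[G(s)] with G(s) = (s + 5)/((s + 5)^2 + 16):
differentiating 2 times and applying the sign gives 2*(s + 5)*(s^2 + 10*s - 23)/(s^2 + 10*s + 41)^3.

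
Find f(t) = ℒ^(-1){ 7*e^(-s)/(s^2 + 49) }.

The factor e^(-s) signals a time shift by c = 1 (second shifting theorem).
L{sin(7t)} = 7/(s^2 + 49), so L^-1{7/(s^2 + 49)} = sin(7*t).
Hence the inverse is u(t - 1) times that function evaluated at t - 1.

f(t) = Heaviside(t - 1)*(sin(7*t - 7))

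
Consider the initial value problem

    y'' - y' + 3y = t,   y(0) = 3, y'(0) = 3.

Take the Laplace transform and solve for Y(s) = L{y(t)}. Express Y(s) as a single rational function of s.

Y(s) = (3*s^3 + 1)/(s^4 - s^3 + 3*s^2)

Take the Laplace transform of both sides.
Using L{y''} = s^2 Y - s·y(0) - y'(0) and L{y'} = sY - y(0), with y(0) = 3, y'(0) = 3, the left side becomes (s^2 - s + 3)Y - (3*s).
The right side is L{t} = s^(-2).
So (s^2 - s + 3)Y = s^(-2) + (3*s).
Isolate Y and clear denominators.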